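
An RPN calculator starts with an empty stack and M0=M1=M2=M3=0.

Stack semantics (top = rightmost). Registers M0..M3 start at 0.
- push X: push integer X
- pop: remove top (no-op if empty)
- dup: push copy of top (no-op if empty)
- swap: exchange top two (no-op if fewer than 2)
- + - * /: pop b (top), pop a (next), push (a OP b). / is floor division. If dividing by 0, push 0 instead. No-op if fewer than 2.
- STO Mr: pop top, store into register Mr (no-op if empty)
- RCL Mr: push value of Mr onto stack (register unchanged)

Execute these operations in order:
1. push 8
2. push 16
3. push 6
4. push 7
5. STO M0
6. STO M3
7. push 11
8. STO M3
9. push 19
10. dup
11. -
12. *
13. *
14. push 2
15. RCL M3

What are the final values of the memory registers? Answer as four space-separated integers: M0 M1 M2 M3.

After op 1 (push 8): stack=[8] mem=[0,0,0,0]
After op 2 (push 16): stack=[8,16] mem=[0,0,0,0]
After op 3 (push 6): stack=[8,16,6] mem=[0,0,0,0]
After op 4 (push 7): stack=[8,16,6,7] mem=[0,0,0,0]
After op 5 (STO M0): stack=[8,16,6] mem=[7,0,0,0]
After op 6 (STO M3): stack=[8,16] mem=[7,0,0,6]
After op 7 (push 11): stack=[8,16,11] mem=[7,0,0,6]
After op 8 (STO M3): stack=[8,16] mem=[7,0,0,11]
After op 9 (push 19): stack=[8,16,19] mem=[7,0,0,11]
After op 10 (dup): stack=[8,16,19,19] mem=[7,0,0,11]
After op 11 (-): stack=[8,16,0] mem=[7,0,0,11]
After op 12 (*): stack=[8,0] mem=[7,0,0,11]
After op 13 (*): stack=[0] mem=[7,0,0,11]
After op 14 (push 2): stack=[0,2] mem=[7,0,0,11]
After op 15 (RCL M3): stack=[0,2,11] mem=[7,0,0,11]

Answer: 7 0 0 11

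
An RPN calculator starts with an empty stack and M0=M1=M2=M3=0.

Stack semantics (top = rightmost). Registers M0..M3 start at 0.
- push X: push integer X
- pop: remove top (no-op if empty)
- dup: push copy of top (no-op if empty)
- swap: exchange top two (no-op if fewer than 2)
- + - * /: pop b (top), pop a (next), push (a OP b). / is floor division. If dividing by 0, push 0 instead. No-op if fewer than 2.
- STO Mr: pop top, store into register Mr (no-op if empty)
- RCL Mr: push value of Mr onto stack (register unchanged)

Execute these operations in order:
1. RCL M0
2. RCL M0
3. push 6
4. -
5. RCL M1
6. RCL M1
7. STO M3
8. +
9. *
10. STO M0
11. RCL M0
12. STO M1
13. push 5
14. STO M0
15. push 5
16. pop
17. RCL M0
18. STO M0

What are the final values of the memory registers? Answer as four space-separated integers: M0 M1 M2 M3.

After op 1 (RCL M0): stack=[0] mem=[0,0,0,0]
After op 2 (RCL M0): stack=[0,0] mem=[0,0,0,0]
After op 3 (push 6): stack=[0,0,6] mem=[0,0,0,0]
After op 4 (-): stack=[0,-6] mem=[0,0,0,0]
After op 5 (RCL M1): stack=[0,-6,0] mem=[0,0,0,0]
After op 6 (RCL M1): stack=[0,-6,0,0] mem=[0,0,0,0]
After op 7 (STO M3): stack=[0,-6,0] mem=[0,0,0,0]
After op 8 (+): stack=[0,-6] mem=[0,0,0,0]
After op 9 (*): stack=[0] mem=[0,0,0,0]
After op 10 (STO M0): stack=[empty] mem=[0,0,0,0]
After op 11 (RCL M0): stack=[0] mem=[0,0,0,0]
After op 12 (STO M1): stack=[empty] mem=[0,0,0,0]
After op 13 (push 5): stack=[5] mem=[0,0,0,0]
After op 14 (STO M0): stack=[empty] mem=[5,0,0,0]
After op 15 (push 5): stack=[5] mem=[5,0,0,0]
After op 16 (pop): stack=[empty] mem=[5,0,0,0]
After op 17 (RCL M0): stack=[5] mem=[5,0,0,0]
After op 18 (STO M0): stack=[empty] mem=[5,0,0,0]

Answer: 5 0 0 0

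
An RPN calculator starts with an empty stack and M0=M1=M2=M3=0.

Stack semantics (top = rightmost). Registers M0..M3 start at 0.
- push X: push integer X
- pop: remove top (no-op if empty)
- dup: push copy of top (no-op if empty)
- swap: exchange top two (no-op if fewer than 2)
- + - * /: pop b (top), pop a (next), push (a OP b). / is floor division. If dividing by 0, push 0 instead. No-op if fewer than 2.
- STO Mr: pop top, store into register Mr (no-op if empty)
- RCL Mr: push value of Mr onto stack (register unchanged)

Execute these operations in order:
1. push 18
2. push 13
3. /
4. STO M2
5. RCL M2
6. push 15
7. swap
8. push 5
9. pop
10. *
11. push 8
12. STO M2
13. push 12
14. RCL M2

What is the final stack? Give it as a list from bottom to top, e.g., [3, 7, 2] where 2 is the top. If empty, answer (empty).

Answer: [15, 12, 8]

Derivation:
After op 1 (push 18): stack=[18] mem=[0,0,0,0]
After op 2 (push 13): stack=[18,13] mem=[0,0,0,0]
After op 3 (/): stack=[1] mem=[0,0,0,0]
After op 4 (STO M2): stack=[empty] mem=[0,0,1,0]
After op 5 (RCL M2): stack=[1] mem=[0,0,1,0]
After op 6 (push 15): stack=[1,15] mem=[0,0,1,0]
After op 7 (swap): stack=[15,1] mem=[0,0,1,0]
After op 8 (push 5): stack=[15,1,5] mem=[0,0,1,0]
After op 9 (pop): stack=[15,1] mem=[0,0,1,0]
After op 10 (*): stack=[15] mem=[0,0,1,0]
After op 11 (push 8): stack=[15,8] mem=[0,0,1,0]
After op 12 (STO M2): stack=[15] mem=[0,0,8,0]
After op 13 (push 12): stack=[15,12] mem=[0,0,8,0]
After op 14 (RCL M2): stack=[15,12,8] mem=[0,0,8,0]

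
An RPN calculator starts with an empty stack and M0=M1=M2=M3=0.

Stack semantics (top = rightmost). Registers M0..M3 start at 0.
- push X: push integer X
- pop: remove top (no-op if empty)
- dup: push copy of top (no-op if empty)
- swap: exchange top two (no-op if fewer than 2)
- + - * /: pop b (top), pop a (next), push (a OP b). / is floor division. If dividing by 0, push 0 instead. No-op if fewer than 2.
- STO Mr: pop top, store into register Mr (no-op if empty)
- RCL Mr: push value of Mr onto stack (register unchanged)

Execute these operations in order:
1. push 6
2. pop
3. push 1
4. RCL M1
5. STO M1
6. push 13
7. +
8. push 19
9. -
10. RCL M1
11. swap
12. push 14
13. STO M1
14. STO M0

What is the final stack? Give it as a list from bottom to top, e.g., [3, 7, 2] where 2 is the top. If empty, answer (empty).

Answer: [0]

Derivation:
After op 1 (push 6): stack=[6] mem=[0,0,0,0]
After op 2 (pop): stack=[empty] mem=[0,0,0,0]
After op 3 (push 1): stack=[1] mem=[0,0,0,0]
After op 4 (RCL M1): stack=[1,0] mem=[0,0,0,0]
After op 5 (STO M1): stack=[1] mem=[0,0,0,0]
After op 6 (push 13): stack=[1,13] mem=[0,0,0,0]
After op 7 (+): stack=[14] mem=[0,0,0,0]
After op 8 (push 19): stack=[14,19] mem=[0,0,0,0]
After op 9 (-): stack=[-5] mem=[0,0,0,0]
After op 10 (RCL M1): stack=[-5,0] mem=[0,0,0,0]
After op 11 (swap): stack=[0,-5] mem=[0,0,0,0]
After op 12 (push 14): stack=[0,-5,14] mem=[0,0,0,0]
After op 13 (STO M1): stack=[0,-5] mem=[0,14,0,0]
After op 14 (STO M0): stack=[0] mem=[-5,14,0,0]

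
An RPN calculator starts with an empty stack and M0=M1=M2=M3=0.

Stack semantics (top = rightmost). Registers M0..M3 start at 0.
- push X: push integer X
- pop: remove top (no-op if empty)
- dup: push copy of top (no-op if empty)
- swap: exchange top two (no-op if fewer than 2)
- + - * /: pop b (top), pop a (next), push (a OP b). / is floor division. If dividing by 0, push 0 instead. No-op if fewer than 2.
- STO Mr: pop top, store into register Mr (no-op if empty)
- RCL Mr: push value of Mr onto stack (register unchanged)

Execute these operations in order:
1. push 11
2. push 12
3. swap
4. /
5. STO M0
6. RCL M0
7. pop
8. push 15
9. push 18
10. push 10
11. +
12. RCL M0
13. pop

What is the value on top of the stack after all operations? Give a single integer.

Answer: 28

Derivation:
After op 1 (push 11): stack=[11] mem=[0,0,0,0]
After op 2 (push 12): stack=[11,12] mem=[0,0,0,0]
After op 3 (swap): stack=[12,11] mem=[0,0,0,0]
After op 4 (/): stack=[1] mem=[0,0,0,0]
After op 5 (STO M0): stack=[empty] mem=[1,0,0,0]
After op 6 (RCL M0): stack=[1] mem=[1,0,0,0]
After op 7 (pop): stack=[empty] mem=[1,0,0,0]
After op 8 (push 15): stack=[15] mem=[1,0,0,0]
After op 9 (push 18): stack=[15,18] mem=[1,0,0,0]
After op 10 (push 10): stack=[15,18,10] mem=[1,0,0,0]
After op 11 (+): stack=[15,28] mem=[1,0,0,0]
After op 12 (RCL M0): stack=[15,28,1] mem=[1,0,0,0]
After op 13 (pop): stack=[15,28] mem=[1,0,0,0]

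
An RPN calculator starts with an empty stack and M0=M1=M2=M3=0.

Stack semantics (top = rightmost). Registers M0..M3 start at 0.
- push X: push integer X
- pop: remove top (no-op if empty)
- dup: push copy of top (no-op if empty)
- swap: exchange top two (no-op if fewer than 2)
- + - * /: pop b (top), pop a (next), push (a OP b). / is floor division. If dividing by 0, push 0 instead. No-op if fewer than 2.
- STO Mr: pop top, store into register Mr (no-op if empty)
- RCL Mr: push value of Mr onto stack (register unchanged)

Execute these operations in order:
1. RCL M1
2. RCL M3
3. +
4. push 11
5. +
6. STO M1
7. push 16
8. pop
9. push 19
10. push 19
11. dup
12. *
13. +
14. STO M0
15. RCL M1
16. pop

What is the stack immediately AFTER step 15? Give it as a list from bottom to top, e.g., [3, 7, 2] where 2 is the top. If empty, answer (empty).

After op 1 (RCL M1): stack=[0] mem=[0,0,0,0]
After op 2 (RCL M3): stack=[0,0] mem=[0,0,0,0]
After op 3 (+): stack=[0] mem=[0,0,0,0]
After op 4 (push 11): stack=[0,11] mem=[0,0,0,0]
After op 5 (+): stack=[11] mem=[0,0,0,0]
After op 6 (STO M1): stack=[empty] mem=[0,11,0,0]
After op 7 (push 16): stack=[16] mem=[0,11,0,0]
After op 8 (pop): stack=[empty] mem=[0,11,0,0]
After op 9 (push 19): stack=[19] mem=[0,11,0,0]
After op 10 (push 19): stack=[19,19] mem=[0,11,0,0]
After op 11 (dup): stack=[19,19,19] mem=[0,11,0,0]
After op 12 (*): stack=[19,361] mem=[0,11,0,0]
After op 13 (+): stack=[380] mem=[0,11,0,0]
After op 14 (STO M0): stack=[empty] mem=[380,11,0,0]
After op 15 (RCL M1): stack=[11] mem=[380,11,0,0]

[11]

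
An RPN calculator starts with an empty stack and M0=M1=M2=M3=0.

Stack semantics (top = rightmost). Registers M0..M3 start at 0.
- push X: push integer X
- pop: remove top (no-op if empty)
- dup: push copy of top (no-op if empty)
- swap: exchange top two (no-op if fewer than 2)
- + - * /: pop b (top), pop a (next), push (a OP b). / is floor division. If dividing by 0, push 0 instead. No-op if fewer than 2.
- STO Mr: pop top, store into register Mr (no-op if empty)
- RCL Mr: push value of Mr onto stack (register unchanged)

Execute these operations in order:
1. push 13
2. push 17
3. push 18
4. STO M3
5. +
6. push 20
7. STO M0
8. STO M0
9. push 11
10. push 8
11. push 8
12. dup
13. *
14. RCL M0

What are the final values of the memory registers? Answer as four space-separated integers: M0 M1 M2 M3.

Answer: 30 0 0 18

Derivation:
After op 1 (push 13): stack=[13] mem=[0,0,0,0]
After op 2 (push 17): stack=[13,17] mem=[0,0,0,0]
After op 3 (push 18): stack=[13,17,18] mem=[0,0,0,0]
After op 4 (STO M3): stack=[13,17] mem=[0,0,0,18]
After op 5 (+): stack=[30] mem=[0,0,0,18]
After op 6 (push 20): stack=[30,20] mem=[0,0,0,18]
After op 7 (STO M0): stack=[30] mem=[20,0,0,18]
After op 8 (STO M0): stack=[empty] mem=[30,0,0,18]
After op 9 (push 11): stack=[11] mem=[30,0,0,18]
After op 10 (push 8): stack=[11,8] mem=[30,0,0,18]
After op 11 (push 8): stack=[11,8,8] mem=[30,0,0,18]
After op 12 (dup): stack=[11,8,8,8] mem=[30,0,0,18]
After op 13 (*): stack=[11,8,64] mem=[30,0,0,18]
After op 14 (RCL M0): stack=[11,8,64,30] mem=[30,0,0,18]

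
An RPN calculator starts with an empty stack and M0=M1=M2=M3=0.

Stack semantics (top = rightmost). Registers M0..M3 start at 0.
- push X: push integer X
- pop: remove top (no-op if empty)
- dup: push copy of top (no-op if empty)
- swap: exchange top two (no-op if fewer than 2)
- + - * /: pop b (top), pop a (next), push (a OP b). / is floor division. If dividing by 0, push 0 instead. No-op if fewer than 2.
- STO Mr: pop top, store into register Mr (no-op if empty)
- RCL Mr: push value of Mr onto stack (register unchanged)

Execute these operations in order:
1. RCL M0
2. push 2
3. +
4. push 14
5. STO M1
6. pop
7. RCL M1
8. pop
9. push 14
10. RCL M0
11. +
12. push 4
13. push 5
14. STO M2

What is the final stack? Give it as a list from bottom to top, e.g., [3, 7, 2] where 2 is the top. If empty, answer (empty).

Answer: [14, 4]

Derivation:
After op 1 (RCL M0): stack=[0] mem=[0,0,0,0]
After op 2 (push 2): stack=[0,2] mem=[0,0,0,0]
After op 3 (+): stack=[2] mem=[0,0,0,0]
After op 4 (push 14): stack=[2,14] mem=[0,0,0,0]
After op 5 (STO M1): stack=[2] mem=[0,14,0,0]
After op 6 (pop): stack=[empty] mem=[0,14,0,0]
After op 7 (RCL M1): stack=[14] mem=[0,14,0,0]
After op 8 (pop): stack=[empty] mem=[0,14,0,0]
After op 9 (push 14): stack=[14] mem=[0,14,0,0]
After op 10 (RCL M0): stack=[14,0] mem=[0,14,0,0]
After op 11 (+): stack=[14] mem=[0,14,0,0]
After op 12 (push 4): stack=[14,4] mem=[0,14,0,0]
After op 13 (push 5): stack=[14,4,5] mem=[0,14,0,0]
After op 14 (STO M2): stack=[14,4] mem=[0,14,5,0]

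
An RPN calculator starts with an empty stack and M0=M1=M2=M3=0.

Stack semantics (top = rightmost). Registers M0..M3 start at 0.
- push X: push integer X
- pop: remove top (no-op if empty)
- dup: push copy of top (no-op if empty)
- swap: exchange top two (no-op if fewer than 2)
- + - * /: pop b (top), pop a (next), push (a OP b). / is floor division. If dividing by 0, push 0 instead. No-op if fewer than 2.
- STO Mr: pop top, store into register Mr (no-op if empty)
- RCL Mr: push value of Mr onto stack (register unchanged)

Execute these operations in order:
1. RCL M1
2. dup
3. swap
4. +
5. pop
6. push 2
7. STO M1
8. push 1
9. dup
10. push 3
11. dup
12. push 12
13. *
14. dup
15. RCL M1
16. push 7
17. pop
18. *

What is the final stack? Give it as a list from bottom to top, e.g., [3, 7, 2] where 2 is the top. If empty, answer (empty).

Answer: [1, 1, 3, 36, 72]

Derivation:
After op 1 (RCL M1): stack=[0] mem=[0,0,0,0]
After op 2 (dup): stack=[0,0] mem=[0,0,0,0]
After op 3 (swap): stack=[0,0] mem=[0,0,0,0]
After op 4 (+): stack=[0] mem=[0,0,0,0]
After op 5 (pop): stack=[empty] mem=[0,0,0,0]
After op 6 (push 2): stack=[2] mem=[0,0,0,0]
After op 7 (STO M1): stack=[empty] mem=[0,2,0,0]
After op 8 (push 1): stack=[1] mem=[0,2,0,0]
After op 9 (dup): stack=[1,1] mem=[0,2,0,0]
After op 10 (push 3): stack=[1,1,3] mem=[0,2,0,0]
After op 11 (dup): stack=[1,1,3,3] mem=[0,2,0,0]
After op 12 (push 12): stack=[1,1,3,3,12] mem=[0,2,0,0]
After op 13 (*): stack=[1,1,3,36] mem=[0,2,0,0]
After op 14 (dup): stack=[1,1,3,36,36] mem=[0,2,0,0]
After op 15 (RCL M1): stack=[1,1,3,36,36,2] mem=[0,2,0,0]
After op 16 (push 7): stack=[1,1,3,36,36,2,7] mem=[0,2,0,0]
After op 17 (pop): stack=[1,1,3,36,36,2] mem=[0,2,0,0]
After op 18 (*): stack=[1,1,3,36,72] mem=[0,2,0,0]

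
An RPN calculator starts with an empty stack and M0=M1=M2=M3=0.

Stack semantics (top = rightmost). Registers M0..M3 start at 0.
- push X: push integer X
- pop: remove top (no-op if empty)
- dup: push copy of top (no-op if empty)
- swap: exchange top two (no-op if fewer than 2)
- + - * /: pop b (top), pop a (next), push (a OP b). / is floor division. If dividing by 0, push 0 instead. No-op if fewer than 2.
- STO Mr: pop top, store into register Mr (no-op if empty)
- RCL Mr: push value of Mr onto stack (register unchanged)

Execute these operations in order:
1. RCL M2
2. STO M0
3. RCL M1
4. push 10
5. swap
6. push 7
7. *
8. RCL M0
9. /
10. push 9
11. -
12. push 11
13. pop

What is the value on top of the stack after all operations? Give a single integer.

After op 1 (RCL M2): stack=[0] mem=[0,0,0,0]
After op 2 (STO M0): stack=[empty] mem=[0,0,0,0]
After op 3 (RCL M1): stack=[0] mem=[0,0,0,0]
After op 4 (push 10): stack=[0,10] mem=[0,0,0,0]
After op 5 (swap): stack=[10,0] mem=[0,0,0,0]
After op 6 (push 7): stack=[10,0,7] mem=[0,0,0,0]
After op 7 (*): stack=[10,0] mem=[0,0,0,0]
After op 8 (RCL M0): stack=[10,0,0] mem=[0,0,0,0]
After op 9 (/): stack=[10,0] mem=[0,0,0,0]
After op 10 (push 9): stack=[10,0,9] mem=[0,0,0,0]
After op 11 (-): stack=[10,-9] mem=[0,0,0,0]
After op 12 (push 11): stack=[10,-9,11] mem=[0,0,0,0]
After op 13 (pop): stack=[10,-9] mem=[0,0,0,0]

Answer: -9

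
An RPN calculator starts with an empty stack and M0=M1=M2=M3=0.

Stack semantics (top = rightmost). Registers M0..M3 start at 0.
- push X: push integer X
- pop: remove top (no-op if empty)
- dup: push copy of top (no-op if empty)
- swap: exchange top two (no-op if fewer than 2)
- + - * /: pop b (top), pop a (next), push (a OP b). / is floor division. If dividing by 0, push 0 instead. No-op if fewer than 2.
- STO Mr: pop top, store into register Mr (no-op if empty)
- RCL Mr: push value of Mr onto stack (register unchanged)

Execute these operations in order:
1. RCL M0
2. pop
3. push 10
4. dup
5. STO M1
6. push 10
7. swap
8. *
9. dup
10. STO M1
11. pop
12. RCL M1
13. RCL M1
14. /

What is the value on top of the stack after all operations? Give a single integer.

After op 1 (RCL M0): stack=[0] mem=[0,0,0,0]
After op 2 (pop): stack=[empty] mem=[0,0,0,0]
After op 3 (push 10): stack=[10] mem=[0,0,0,0]
After op 4 (dup): stack=[10,10] mem=[0,0,0,0]
After op 5 (STO M1): stack=[10] mem=[0,10,0,0]
After op 6 (push 10): stack=[10,10] mem=[0,10,0,0]
After op 7 (swap): stack=[10,10] mem=[0,10,0,0]
After op 8 (*): stack=[100] mem=[0,10,0,0]
After op 9 (dup): stack=[100,100] mem=[0,10,0,0]
After op 10 (STO M1): stack=[100] mem=[0,100,0,0]
After op 11 (pop): stack=[empty] mem=[0,100,0,0]
After op 12 (RCL M1): stack=[100] mem=[0,100,0,0]
After op 13 (RCL M1): stack=[100,100] mem=[0,100,0,0]
After op 14 (/): stack=[1] mem=[0,100,0,0]

Answer: 1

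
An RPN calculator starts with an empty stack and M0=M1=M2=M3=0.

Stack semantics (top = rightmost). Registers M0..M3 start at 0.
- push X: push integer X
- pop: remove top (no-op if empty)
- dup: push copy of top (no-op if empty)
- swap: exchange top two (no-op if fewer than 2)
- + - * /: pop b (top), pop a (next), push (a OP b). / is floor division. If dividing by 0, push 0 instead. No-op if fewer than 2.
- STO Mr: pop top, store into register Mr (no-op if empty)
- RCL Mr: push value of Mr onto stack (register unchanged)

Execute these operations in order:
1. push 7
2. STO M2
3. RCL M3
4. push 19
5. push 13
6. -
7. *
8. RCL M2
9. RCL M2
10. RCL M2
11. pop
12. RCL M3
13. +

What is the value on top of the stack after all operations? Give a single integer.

Answer: 7

Derivation:
After op 1 (push 7): stack=[7] mem=[0,0,0,0]
After op 2 (STO M2): stack=[empty] mem=[0,0,7,0]
After op 3 (RCL M3): stack=[0] mem=[0,0,7,0]
After op 4 (push 19): stack=[0,19] mem=[0,0,7,0]
After op 5 (push 13): stack=[0,19,13] mem=[0,0,7,0]
After op 6 (-): stack=[0,6] mem=[0,0,7,0]
After op 7 (*): stack=[0] mem=[0,0,7,0]
After op 8 (RCL M2): stack=[0,7] mem=[0,0,7,0]
After op 9 (RCL M2): stack=[0,7,7] mem=[0,0,7,0]
After op 10 (RCL M2): stack=[0,7,7,7] mem=[0,0,7,0]
After op 11 (pop): stack=[0,7,7] mem=[0,0,7,0]
After op 12 (RCL M3): stack=[0,7,7,0] mem=[0,0,7,0]
After op 13 (+): stack=[0,7,7] mem=[0,0,7,0]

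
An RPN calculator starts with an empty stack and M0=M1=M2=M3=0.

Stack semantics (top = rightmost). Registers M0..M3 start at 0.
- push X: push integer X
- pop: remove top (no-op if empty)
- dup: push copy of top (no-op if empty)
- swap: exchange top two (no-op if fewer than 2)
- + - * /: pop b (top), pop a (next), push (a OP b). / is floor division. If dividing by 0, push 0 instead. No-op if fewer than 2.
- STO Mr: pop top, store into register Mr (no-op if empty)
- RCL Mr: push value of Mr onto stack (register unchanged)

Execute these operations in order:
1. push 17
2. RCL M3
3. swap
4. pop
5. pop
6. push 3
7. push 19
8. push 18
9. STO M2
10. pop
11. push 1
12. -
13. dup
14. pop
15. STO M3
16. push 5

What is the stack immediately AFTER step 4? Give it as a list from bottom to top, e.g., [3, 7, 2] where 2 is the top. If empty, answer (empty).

After op 1 (push 17): stack=[17] mem=[0,0,0,0]
After op 2 (RCL M3): stack=[17,0] mem=[0,0,0,0]
After op 3 (swap): stack=[0,17] mem=[0,0,0,0]
After op 4 (pop): stack=[0] mem=[0,0,0,0]

[0]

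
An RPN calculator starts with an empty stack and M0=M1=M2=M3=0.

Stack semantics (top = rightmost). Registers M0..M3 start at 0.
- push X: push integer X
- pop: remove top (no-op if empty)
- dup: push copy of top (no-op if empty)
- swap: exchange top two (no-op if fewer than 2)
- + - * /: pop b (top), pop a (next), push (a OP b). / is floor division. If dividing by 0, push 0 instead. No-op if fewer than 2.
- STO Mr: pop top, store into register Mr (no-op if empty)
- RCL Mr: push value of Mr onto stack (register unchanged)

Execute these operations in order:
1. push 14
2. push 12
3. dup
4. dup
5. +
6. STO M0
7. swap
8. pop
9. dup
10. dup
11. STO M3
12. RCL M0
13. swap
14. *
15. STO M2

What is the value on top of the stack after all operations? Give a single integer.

Answer: 12

Derivation:
After op 1 (push 14): stack=[14] mem=[0,0,0,0]
After op 2 (push 12): stack=[14,12] mem=[0,0,0,0]
After op 3 (dup): stack=[14,12,12] mem=[0,0,0,0]
After op 4 (dup): stack=[14,12,12,12] mem=[0,0,0,0]
After op 5 (+): stack=[14,12,24] mem=[0,0,0,0]
After op 6 (STO M0): stack=[14,12] mem=[24,0,0,0]
After op 7 (swap): stack=[12,14] mem=[24,0,0,0]
After op 8 (pop): stack=[12] mem=[24,0,0,0]
After op 9 (dup): stack=[12,12] mem=[24,0,0,0]
After op 10 (dup): stack=[12,12,12] mem=[24,0,0,0]
After op 11 (STO M3): stack=[12,12] mem=[24,0,0,12]
After op 12 (RCL M0): stack=[12,12,24] mem=[24,0,0,12]
After op 13 (swap): stack=[12,24,12] mem=[24,0,0,12]
After op 14 (*): stack=[12,288] mem=[24,0,0,12]
After op 15 (STO M2): stack=[12] mem=[24,0,288,12]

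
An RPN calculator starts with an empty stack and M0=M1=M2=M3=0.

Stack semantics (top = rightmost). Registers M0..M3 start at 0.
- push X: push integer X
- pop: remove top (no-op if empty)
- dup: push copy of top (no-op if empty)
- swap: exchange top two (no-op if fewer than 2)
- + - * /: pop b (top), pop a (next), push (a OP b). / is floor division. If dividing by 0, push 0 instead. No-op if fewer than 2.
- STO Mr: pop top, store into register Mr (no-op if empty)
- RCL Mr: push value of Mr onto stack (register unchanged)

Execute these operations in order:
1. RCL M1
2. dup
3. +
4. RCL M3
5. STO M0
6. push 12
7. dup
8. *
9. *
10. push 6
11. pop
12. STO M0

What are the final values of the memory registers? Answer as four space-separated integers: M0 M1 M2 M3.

Answer: 0 0 0 0

Derivation:
After op 1 (RCL M1): stack=[0] mem=[0,0,0,0]
After op 2 (dup): stack=[0,0] mem=[0,0,0,0]
After op 3 (+): stack=[0] mem=[0,0,0,0]
After op 4 (RCL M3): stack=[0,0] mem=[0,0,0,0]
After op 5 (STO M0): stack=[0] mem=[0,0,0,0]
After op 6 (push 12): stack=[0,12] mem=[0,0,0,0]
After op 7 (dup): stack=[0,12,12] mem=[0,0,0,0]
After op 8 (*): stack=[0,144] mem=[0,0,0,0]
After op 9 (*): stack=[0] mem=[0,0,0,0]
After op 10 (push 6): stack=[0,6] mem=[0,0,0,0]
After op 11 (pop): stack=[0] mem=[0,0,0,0]
After op 12 (STO M0): stack=[empty] mem=[0,0,0,0]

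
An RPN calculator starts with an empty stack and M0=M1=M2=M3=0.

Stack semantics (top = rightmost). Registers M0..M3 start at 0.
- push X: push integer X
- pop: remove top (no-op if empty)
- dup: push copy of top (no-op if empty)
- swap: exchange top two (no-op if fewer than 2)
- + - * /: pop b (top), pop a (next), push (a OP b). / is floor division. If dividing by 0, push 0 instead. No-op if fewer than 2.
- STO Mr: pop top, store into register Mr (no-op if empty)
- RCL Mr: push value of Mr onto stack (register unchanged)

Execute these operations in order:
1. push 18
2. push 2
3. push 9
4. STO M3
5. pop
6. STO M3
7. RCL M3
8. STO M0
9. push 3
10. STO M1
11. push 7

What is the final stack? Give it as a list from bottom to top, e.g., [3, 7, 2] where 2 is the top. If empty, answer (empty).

After op 1 (push 18): stack=[18] mem=[0,0,0,0]
After op 2 (push 2): stack=[18,2] mem=[0,0,0,0]
After op 3 (push 9): stack=[18,2,9] mem=[0,0,0,0]
After op 4 (STO M3): stack=[18,2] mem=[0,0,0,9]
After op 5 (pop): stack=[18] mem=[0,0,0,9]
After op 6 (STO M3): stack=[empty] mem=[0,0,0,18]
After op 7 (RCL M3): stack=[18] mem=[0,0,0,18]
After op 8 (STO M0): stack=[empty] mem=[18,0,0,18]
After op 9 (push 3): stack=[3] mem=[18,0,0,18]
After op 10 (STO M1): stack=[empty] mem=[18,3,0,18]
After op 11 (push 7): stack=[7] mem=[18,3,0,18]

Answer: [7]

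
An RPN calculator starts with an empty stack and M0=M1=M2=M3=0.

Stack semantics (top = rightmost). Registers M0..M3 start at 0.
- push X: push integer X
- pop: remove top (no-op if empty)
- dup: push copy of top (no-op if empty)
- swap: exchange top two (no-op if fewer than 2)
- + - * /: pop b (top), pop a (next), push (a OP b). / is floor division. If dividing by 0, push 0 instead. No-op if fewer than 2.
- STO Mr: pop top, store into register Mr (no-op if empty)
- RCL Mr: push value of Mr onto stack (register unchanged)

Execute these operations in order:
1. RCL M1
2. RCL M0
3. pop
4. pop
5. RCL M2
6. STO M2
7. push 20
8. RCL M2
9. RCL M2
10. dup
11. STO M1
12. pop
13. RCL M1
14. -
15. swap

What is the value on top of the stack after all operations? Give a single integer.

After op 1 (RCL M1): stack=[0] mem=[0,0,0,0]
After op 2 (RCL M0): stack=[0,0] mem=[0,0,0,0]
After op 3 (pop): stack=[0] mem=[0,0,0,0]
After op 4 (pop): stack=[empty] mem=[0,0,0,0]
After op 5 (RCL M2): stack=[0] mem=[0,0,0,0]
After op 6 (STO M2): stack=[empty] mem=[0,0,0,0]
After op 7 (push 20): stack=[20] mem=[0,0,0,0]
After op 8 (RCL M2): stack=[20,0] mem=[0,0,0,0]
After op 9 (RCL M2): stack=[20,0,0] mem=[0,0,0,0]
After op 10 (dup): stack=[20,0,0,0] mem=[0,0,0,0]
After op 11 (STO M1): stack=[20,0,0] mem=[0,0,0,0]
After op 12 (pop): stack=[20,0] mem=[0,0,0,0]
After op 13 (RCL M1): stack=[20,0,0] mem=[0,0,0,0]
After op 14 (-): stack=[20,0] mem=[0,0,0,0]
After op 15 (swap): stack=[0,20] mem=[0,0,0,0]

Answer: 20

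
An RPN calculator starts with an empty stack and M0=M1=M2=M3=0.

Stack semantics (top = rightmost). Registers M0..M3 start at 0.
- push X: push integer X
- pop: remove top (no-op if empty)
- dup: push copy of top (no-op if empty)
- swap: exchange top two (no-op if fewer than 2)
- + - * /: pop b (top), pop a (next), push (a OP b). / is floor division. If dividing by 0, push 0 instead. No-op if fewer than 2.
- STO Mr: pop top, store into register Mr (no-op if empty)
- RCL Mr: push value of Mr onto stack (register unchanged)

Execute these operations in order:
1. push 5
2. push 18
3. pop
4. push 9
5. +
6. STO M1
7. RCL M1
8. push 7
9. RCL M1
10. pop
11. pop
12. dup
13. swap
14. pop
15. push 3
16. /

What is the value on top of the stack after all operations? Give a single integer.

Answer: 4

Derivation:
After op 1 (push 5): stack=[5] mem=[0,0,0,0]
After op 2 (push 18): stack=[5,18] mem=[0,0,0,0]
After op 3 (pop): stack=[5] mem=[0,0,0,0]
After op 4 (push 9): stack=[5,9] mem=[0,0,0,0]
After op 5 (+): stack=[14] mem=[0,0,0,0]
After op 6 (STO M1): stack=[empty] mem=[0,14,0,0]
After op 7 (RCL M1): stack=[14] mem=[0,14,0,0]
After op 8 (push 7): stack=[14,7] mem=[0,14,0,0]
After op 9 (RCL M1): stack=[14,7,14] mem=[0,14,0,0]
After op 10 (pop): stack=[14,7] mem=[0,14,0,0]
After op 11 (pop): stack=[14] mem=[0,14,0,0]
After op 12 (dup): stack=[14,14] mem=[0,14,0,0]
After op 13 (swap): stack=[14,14] mem=[0,14,0,0]
After op 14 (pop): stack=[14] mem=[0,14,0,0]
After op 15 (push 3): stack=[14,3] mem=[0,14,0,0]
After op 16 (/): stack=[4] mem=[0,14,0,0]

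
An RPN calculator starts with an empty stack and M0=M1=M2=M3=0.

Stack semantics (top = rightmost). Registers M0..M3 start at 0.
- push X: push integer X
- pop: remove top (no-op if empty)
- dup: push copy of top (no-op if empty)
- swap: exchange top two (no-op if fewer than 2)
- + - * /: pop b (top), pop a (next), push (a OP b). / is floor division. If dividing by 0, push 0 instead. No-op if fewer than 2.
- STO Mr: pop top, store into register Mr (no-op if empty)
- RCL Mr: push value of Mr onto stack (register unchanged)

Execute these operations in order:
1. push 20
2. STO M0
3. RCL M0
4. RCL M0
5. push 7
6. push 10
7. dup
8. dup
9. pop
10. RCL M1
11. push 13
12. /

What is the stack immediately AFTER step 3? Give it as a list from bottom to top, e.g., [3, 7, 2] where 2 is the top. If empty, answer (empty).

After op 1 (push 20): stack=[20] mem=[0,0,0,0]
After op 2 (STO M0): stack=[empty] mem=[20,0,0,0]
After op 3 (RCL M0): stack=[20] mem=[20,0,0,0]

[20]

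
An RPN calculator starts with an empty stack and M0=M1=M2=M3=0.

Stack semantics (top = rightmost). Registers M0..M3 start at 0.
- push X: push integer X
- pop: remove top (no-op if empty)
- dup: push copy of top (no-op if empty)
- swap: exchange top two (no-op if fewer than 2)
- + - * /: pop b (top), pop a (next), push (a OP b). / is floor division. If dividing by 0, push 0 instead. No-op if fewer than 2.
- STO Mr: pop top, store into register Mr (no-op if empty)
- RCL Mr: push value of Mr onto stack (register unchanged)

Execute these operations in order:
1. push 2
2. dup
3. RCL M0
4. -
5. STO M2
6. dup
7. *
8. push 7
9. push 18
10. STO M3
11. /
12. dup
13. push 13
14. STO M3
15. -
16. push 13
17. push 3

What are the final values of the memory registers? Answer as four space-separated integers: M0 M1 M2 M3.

After op 1 (push 2): stack=[2] mem=[0,0,0,0]
After op 2 (dup): stack=[2,2] mem=[0,0,0,0]
After op 3 (RCL M0): stack=[2,2,0] mem=[0,0,0,0]
After op 4 (-): stack=[2,2] mem=[0,0,0,0]
After op 5 (STO M2): stack=[2] mem=[0,0,2,0]
After op 6 (dup): stack=[2,2] mem=[0,0,2,0]
After op 7 (*): stack=[4] mem=[0,0,2,0]
After op 8 (push 7): stack=[4,7] mem=[0,0,2,0]
After op 9 (push 18): stack=[4,7,18] mem=[0,0,2,0]
After op 10 (STO M3): stack=[4,7] mem=[0,0,2,18]
After op 11 (/): stack=[0] mem=[0,0,2,18]
After op 12 (dup): stack=[0,0] mem=[0,0,2,18]
After op 13 (push 13): stack=[0,0,13] mem=[0,0,2,18]
After op 14 (STO M3): stack=[0,0] mem=[0,0,2,13]
After op 15 (-): stack=[0] mem=[0,0,2,13]
After op 16 (push 13): stack=[0,13] mem=[0,0,2,13]
After op 17 (push 3): stack=[0,13,3] mem=[0,0,2,13]

Answer: 0 0 2 13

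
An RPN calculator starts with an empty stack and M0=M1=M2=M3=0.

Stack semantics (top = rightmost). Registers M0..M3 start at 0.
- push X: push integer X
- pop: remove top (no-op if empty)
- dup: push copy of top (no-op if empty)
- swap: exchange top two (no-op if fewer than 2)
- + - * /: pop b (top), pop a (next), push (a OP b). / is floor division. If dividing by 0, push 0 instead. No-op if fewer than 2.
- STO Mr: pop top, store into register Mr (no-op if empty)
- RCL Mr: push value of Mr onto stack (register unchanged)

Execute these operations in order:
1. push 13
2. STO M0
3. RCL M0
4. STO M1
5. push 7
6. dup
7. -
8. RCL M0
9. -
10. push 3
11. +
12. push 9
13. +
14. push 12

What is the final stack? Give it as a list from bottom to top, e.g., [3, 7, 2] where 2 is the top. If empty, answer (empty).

Answer: [-1, 12]

Derivation:
After op 1 (push 13): stack=[13] mem=[0,0,0,0]
After op 2 (STO M0): stack=[empty] mem=[13,0,0,0]
After op 3 (RCL M0): stack=[13] mem=[13,0,0,0]
After op 4 (STO M1): stack=[empty] mem=[13,13,0,0]
After op 5 (push 7): stack=[7] mem=[13,13,0,0]
After op 6 (dup): stack=[7,7] mem=[13,13,0,0]
After op 7 (-): stack=[0] mem=[13,13,0,0]
After op 8 (RCL M0): stack=[0,13] mem=[13,13,0,0]
After op 9 (-): stack=[-13] mem=[13,13,0,0]
After op 10 (push 3): stack=[-13,3] mem=[13,13,0,0]
After op 11 (+): stack=[-10] mem=[13,13,0,0]
After op 12 (push 9): stack=[-10,9] mem=[13,13,0,0]
After op 13 (+): stack=[-1] mem=[13,13,0,0]
After op 14 (push 12): stack=[-1,12] mem=[13,13,0,0]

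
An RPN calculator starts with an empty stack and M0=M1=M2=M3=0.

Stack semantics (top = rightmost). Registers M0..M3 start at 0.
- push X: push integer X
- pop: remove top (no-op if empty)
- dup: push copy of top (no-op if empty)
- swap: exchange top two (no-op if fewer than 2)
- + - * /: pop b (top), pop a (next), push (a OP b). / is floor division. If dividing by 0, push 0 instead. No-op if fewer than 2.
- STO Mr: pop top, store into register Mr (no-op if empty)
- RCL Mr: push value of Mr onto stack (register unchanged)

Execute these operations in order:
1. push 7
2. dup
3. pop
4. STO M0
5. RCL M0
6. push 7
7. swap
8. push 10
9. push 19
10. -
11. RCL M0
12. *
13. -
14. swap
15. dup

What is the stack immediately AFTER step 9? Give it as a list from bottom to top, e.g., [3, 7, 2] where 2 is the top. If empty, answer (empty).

After op 1 (push 7): stack=[7] mem=[0,0,0,0]
After op 2 (dup): stack=[7,7] mem=[0,0,0,0]
After op 3 (pop): stack=[7] mem=[0,0,0,0]
After op 4 (STO M0): stack=[empty] mem=[7,0,0,0]
After op 5 (RCL M0): stack=[7] mem=[7,0,0,0]
After op 6 (push 7): stack=[7,7] mem=[7,0,0,0]
After op 7 (swap): stack=[7,7] mem=[7,0,0,0]
After op 8 (push 10): stack=[7,7,10] mem=[7,0,0,0]
After op 9 (push 19): stack=[7,7,10,19] mem=[7,0,0,0]

[7, 7, 10, 19]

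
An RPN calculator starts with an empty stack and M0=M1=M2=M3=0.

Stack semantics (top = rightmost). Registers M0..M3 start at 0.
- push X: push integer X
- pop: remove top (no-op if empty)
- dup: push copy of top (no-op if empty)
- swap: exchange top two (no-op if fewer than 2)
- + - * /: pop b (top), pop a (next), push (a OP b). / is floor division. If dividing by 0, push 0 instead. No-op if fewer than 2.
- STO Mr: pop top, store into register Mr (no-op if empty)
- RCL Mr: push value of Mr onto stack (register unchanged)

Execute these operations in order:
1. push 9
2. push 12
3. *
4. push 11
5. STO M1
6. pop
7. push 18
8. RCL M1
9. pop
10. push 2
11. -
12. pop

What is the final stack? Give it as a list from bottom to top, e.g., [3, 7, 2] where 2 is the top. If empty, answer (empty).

After op 1 (push 9): stack=[9] mem=[0,0,0,0]
After op 2 (push 12): stack=[9,12] mem=[0,0,0,0]
After op 3 (*): stack=[108] mem=[0,0,0,0]
After op 4 (push 11): stack=[108,11] mem=[0,0,0,0]
After op 5 (STO M1): stack=[108] mem=[0,11,0,0]
After op 6 (pop): stack=[empty] mem=[0,11,0,0]
After op 7 (push 18): stack=[18] mem=[0,11,0,0]
After op 8 (RCL M1): stack=[18,11] mem=[0,11,0,0]
After op 9 (pop): stack=[18] mem=[0,11,0,0]
After op 10 (push 2): stack=[18,2] mem=[0,11,0,0]
After op 11 (-): stack=[16] mem=[0,11,0,0]
After op 12 (pop): stack=[empty] mem=[0,11,0,0]

Answer: (empty)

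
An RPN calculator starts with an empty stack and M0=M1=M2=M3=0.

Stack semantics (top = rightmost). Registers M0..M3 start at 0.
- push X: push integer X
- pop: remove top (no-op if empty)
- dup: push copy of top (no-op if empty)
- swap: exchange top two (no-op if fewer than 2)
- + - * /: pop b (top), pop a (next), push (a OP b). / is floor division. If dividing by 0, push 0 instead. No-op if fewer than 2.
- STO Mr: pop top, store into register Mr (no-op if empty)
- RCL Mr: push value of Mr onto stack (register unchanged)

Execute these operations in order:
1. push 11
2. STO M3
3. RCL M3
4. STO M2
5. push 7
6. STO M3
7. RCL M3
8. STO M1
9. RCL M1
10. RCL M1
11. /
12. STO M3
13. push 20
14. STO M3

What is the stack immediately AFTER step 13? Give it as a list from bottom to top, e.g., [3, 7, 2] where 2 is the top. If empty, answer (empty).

After op 1 (push 11): stack=[11] mem=[0,0,0,0]
After op 2 (STO M3): stack=[empty] mem=[0,0,0,11]
After op 3 (RCL M3): stack=[11] mem=[0,0,0,11]
After op 4 (STO M2): stack=[empty] mem=[0,0,11,11]
After op 5 (push 7): stack=[7] mem=[0,0,11,11]
After op 6 (STO M3): stack=[empty] mem=[0,0,11,7]
After op 7 (RCL M3): stack=[7] mem=[0,0,11,7]
After op 8 (STO M1): stack=[empty] mem=[0,7,11,7]
After op 9 (RCL M1): stack=[7] mem=[0,7,11,7]
After op 10 (RCL M1): stack=[7,7] mem=[0,7,11,7]
After op 11 (/): stack=[1] mem=[0,7,11,7]
After op 12 (STO M3): stack=[empty] mem=[0,7,11,1]
After op 13 (push 20): stack=[20] mem=[0,7,11,1]

[20]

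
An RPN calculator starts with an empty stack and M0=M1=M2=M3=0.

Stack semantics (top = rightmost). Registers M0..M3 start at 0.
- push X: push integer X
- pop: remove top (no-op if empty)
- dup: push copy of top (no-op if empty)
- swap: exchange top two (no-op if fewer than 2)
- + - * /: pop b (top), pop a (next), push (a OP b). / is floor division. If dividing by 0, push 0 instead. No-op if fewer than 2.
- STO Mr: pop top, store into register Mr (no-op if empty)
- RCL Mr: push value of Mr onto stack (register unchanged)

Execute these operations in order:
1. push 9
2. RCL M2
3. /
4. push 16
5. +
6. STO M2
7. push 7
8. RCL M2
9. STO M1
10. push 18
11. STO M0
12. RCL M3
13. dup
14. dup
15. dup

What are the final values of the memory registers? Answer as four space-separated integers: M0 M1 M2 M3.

Answer: 18 16 16 0

Derivation:
After op 1 (push 9): stack=[9] mem=[0,0,0,0]
After op 2 (RCL M2): stack=[9,0] mem=[0,0,0,0]
After op 3 (/): stack=[0] mem=[0,0,0,0]
After op 4 (push 16): stack=[0,16] mem=[0,0,0,0]
After op 5 (+): stack=[16] mem=[0,0,0,0]
After op 6 (STO M2): stack=[empty] mem=[0,0,16,0]
After op 7 (push 7): stack=[7] mem=[0,0,16,0]
After op 8 (RCL M2): stack=[7,16] mem=[0,0,16,0]
After op 9 (STO M1): stack=[7] mem=[0,16,16,0]
After op 10 (push 18): stack=[7,18] mem=[0,16,16,0]
After op 11 (STO M0): stack=[7] mem=[18,16,16,0]
After op 12 (RCL M3): stack=[7,0] mem=[18,16,16,0]
After op 13 (dup): stack=[7,0,0] mem=[18,16,16,0]
After op 14 (dup): stack=[7,0,0,0] mem=[18,16,16,0]
After op 15 (dup): stack=[7,0,0,0,0] mem=[18,16,16,0]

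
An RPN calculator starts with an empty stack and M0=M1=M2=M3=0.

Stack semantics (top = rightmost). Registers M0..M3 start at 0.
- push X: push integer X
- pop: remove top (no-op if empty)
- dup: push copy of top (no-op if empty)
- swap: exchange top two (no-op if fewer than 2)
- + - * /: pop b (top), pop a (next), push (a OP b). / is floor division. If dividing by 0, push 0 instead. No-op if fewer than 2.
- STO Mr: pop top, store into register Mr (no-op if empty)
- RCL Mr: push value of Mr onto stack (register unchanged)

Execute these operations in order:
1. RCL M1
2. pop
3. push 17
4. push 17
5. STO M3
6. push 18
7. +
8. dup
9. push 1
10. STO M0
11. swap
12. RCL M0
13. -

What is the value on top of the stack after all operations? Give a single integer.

Answer: 34

Derivation:
After op 1 (RCL M1): stack=[0] mem=[0,0,0,0]
After op 2 (pop): stack=[empty] mem=[0,0,0,0]
After op 3 (push 17): stack=[17] mem=[0,0,0,0]
After op 4 (push 17): stack=[17,17] mem=[0,0,0,0]
After op 5 (STO M3): stack=[17] mem=[0,0,0,17]
After op 6 (push 18): stack=[17,18] mem=[0,0,0,17]
After op 7 (+): stack=[35] mem=[0,0,0,17]
After op 8 (dup): stack=[35,35] mem=[0,0,0,17]
After op 9 (push 1): stack=[35,35,1] mem=[0,0,0,17]
After op 10 (STO M0): stack=[35,35] mem=[1,0,0,17]
After op 11 (swap): stack=[35,35] mem=[1,0,0,17]
After op 12 (RCL M0): stack=[35,35,1] mem=[1,0,0,17]
After op 13 (-): stack=[35,34] mem=[1,0,0,17]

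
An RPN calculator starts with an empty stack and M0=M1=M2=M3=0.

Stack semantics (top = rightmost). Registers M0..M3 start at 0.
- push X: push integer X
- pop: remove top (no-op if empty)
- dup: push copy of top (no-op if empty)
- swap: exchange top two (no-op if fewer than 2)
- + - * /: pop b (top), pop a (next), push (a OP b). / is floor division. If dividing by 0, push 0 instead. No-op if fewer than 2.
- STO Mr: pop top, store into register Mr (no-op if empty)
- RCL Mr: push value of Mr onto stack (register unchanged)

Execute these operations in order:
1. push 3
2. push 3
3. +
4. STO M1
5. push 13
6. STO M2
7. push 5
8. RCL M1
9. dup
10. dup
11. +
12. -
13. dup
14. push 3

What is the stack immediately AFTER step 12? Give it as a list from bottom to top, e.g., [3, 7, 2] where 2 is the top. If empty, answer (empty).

After op 1 (push 3): stack=[3] mem=[0,0,0,0]
After op 2 (push 3): stack=[3,3] mem=[0,0,0,0]
After op 3 (+): stack=[6] mem=[0,0,0,0]
After op 4 (STO M1): stack=[empty] mem=[0,6,0,0]
After op 5 (push 13): stack=[13] mem=[0,6,0,0]
After op 6 (STO M2): stack=[empty] mem=[0,6,13,0]
After op 7 (push 5): stack=[5] mem=[0,6,13,0]
After op 8 (RCL M1): stack=[5,6] mem=[0,6,13,0]
After op 9 (dup): stack=[5,6,6] mem=[0,6,13,0]
After op 10 (dup): stack=[5,6,6,6] mem=[0,6,13,0]
After op 11 (+): stack=[5,6,12] mem=[0,6,13,0]
After op 12 (-): stack=[5,-6] mem=[0,6,13,0]

[5, -6]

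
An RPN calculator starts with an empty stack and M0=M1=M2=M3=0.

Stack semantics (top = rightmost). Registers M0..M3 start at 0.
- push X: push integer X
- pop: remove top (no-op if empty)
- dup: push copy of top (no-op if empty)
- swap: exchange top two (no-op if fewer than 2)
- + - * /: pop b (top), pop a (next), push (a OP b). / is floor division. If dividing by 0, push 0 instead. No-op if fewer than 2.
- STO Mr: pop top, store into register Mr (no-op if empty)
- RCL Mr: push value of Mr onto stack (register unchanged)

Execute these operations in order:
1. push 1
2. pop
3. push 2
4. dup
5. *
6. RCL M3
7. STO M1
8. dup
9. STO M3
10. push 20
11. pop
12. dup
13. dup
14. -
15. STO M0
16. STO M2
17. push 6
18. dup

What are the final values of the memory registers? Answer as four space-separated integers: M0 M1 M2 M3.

After op 1 (push 1): stack=[1] mem=[0,0,0,0]
After op 2 (pop): stack=[empty] mem=[0,0,0,0]
After op 3 (push 2): stack=[2] mem=[0,0,0,0]
After op 4 (dup): stack=[2,2] mem=[0,0,0,0]
After op 5 (*): stack=[4] mem=[0,0,0,0]
After op 6 (RCL M3): stack=[4,0] mem=[0,0,0,0]
After op 7 (STO M1): stack=[4] mem=[0,0,0,0]
After op 8 (dup): stack=[4,4] mem=[0,0,0,0]
After op 9 (STO M3): stack=[4] mem=[0,0,0,4]
After op 10 (push 20): stack=[4,20] mem=[0,0,0,4]
After op 11 (pop): stack=[4] mem=[0,0,0,4]
After op 12 (dup): stack=[4,4] mem=[0,0,0,4]
After op 13 (dup): stack=[4,4,4] mem=[0,0,0,4]
After op 14 (-): stack=[4,0] mem=[0,0,0,4]
After op 15 (STO M0): stack=[4] mem=[0,0,0,4]
After op 16 (STO M2): stack=[empty] mem=[0,0,4,4]
After op 17 (push 6): stack=[6] mem=[0,0,4,4]
After op 18 (dup): stack=[6,6] mem=[0,0,4,4]

Answer: 0 0 4 4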